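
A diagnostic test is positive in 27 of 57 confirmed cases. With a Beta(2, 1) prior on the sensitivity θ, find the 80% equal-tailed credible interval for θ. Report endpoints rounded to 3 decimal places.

Posterior: Beta(2+27, 1+30) = Beta(29, 31).
Equal-tailed 80% interval: the 0.1 and 0.9 quantiles of Beta(29, 31).
Posterior mean ≈ 0.483, SD ≈ 0.064; a Normal approximation gives roughly [0.401, 0.565].
Exact: F⁻¹(0.1) = 0.401; F⁻¹(0.9) = 0.566.

[0.401, 0.566]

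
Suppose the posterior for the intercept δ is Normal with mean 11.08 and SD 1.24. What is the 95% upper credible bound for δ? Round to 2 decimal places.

13.12

Need U with P(δ ≤ U) = 0.95: U = 11.08 + z_{0.05}·1.24.
z = 1.645; U = 11.08 + 1.645 × 1.24 = 13.12.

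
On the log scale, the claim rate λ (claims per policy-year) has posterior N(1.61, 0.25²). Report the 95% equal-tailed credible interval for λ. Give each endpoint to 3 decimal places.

On the log scale the 95% interval is 1.61 ± 1.960 × 0.25 = [1.1200, 2.1000].
Exponentiate: [e^1.1200, e^2.1000] = [3.065, 8.166].

[3.065, 8.166]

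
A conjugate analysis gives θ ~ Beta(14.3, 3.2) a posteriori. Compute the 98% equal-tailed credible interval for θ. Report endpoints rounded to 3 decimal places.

Posterior: Beta(14.3, 3.2).
Equal-tailed 98% interval: the 0.01 and 0.99 quantiles of Beta(14.3, 3.2).
Posterior mean ≈ 0.817, SD ≈ 0.090; a Normal approximation gives roughly [0.608, 1.026].
Exact: F⁻¹(0.01) = 0.565; F⁻¹(0.99) = 0.968.

[0.565, 0.968]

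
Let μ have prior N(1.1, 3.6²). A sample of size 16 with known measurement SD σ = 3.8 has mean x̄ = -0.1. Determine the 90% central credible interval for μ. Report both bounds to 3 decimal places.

Posterior precision = 1/3.6² + 16/3.8² = 0.0772 + 1.1080 = 1.1852, so posterior SD = 0.9186.
Posterior mean = (1.1/3.6² + 16·-0.1/3.8²) / 1.1852 = -0.0219.
Interval: -0.0219 ± 1.645 × 0.9186 → [-1.533, 1.489].

[-1.533, 1.489]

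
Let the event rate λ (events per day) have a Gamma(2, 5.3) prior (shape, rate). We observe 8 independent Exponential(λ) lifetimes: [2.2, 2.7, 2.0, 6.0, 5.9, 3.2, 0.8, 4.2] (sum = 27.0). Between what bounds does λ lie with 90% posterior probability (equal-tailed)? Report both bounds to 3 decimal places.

[0.168, 0.486]

Posterior: Gamma(2+8, 5.3+27.0) = Gamma(10, 32.3) (shape, rate).
Equal-tailed 90% interval: Gamma(10, 32.3) quantiles at 0.05 and 0.95.
Posterior mean ≈ 0.310, SD ≈ 0.098; a Normal approximation gives roughly [0.149, 0.471].
Exact: lower = 0.168; upper = 0.486.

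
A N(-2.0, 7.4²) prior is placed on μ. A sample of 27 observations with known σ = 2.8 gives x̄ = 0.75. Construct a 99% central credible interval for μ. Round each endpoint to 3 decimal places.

Posterior precision = 1/7.4² + 27/2.8² = 0.0183 + 3.4439 = 3.4621, so posterior SD = 0.5374.
Posterior mean = (-2.0/7.4² + 27·0.75/2.8²) / 3.4621 = 0.7355.
Interval: 0.7355 ± 2.576 × 0.5374 → [-0.649, 2.120].

[-0.649, 2.120]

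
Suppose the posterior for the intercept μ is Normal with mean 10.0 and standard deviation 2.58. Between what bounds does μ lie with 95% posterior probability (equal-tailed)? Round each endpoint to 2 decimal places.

[4.94, 15.06]

The posterior is symmetric, so the 95% equal-tailed interval is μ = 10.0 ± z·2.58 with z = 1.960.
Half-width: 1.960 × 2.58 = 5.06.
10.0 − 5.06 = 4.94; 10.0 + 5.06 = 15.06.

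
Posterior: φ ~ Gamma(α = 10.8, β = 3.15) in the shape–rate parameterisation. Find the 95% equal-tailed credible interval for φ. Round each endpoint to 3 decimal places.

Posterior: Gamma(shape 10.8, rate 3.15).
Equal-tailed 95% interval: Gamma(10.8, 3.15) quantiles at 0.025 and 0.975.
Posterior mean ≈ 3.429, SD ≈ 1.043; a Normal approximation gives roughly [1.384, 5.473].
Exact: lower = 1.699; upper = 5.756.

[1.699, 5.756]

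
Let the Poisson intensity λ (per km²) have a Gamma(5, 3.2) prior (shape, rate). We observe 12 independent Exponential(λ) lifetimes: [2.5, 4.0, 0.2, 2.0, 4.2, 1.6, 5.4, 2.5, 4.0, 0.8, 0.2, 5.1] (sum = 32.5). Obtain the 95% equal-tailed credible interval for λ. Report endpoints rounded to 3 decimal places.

Posterior: Gamma(5+12, 3.2+32.5) = Gamma(17, 35.7) (shape, rate).
Equal-tailed 95% interval: Gamma(17, 35.7) quantiles at 0.025 and 0.975.
Posterior mean ≈ 0.476, SD ≈ 0.115; a Normal approximation gives roughly [0.250, 0.703].
Exact: lower = 0.277; upper = 0.728.

[0.277, 0.728]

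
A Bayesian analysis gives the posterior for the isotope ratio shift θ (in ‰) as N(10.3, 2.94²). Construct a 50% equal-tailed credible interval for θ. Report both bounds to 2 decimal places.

The posterior is symmetric, so the 50% equal-tailed interval is θ = 10.3 ± z·2.94 with z = 0.674.
Half-width: 0.674 × 2.94 = 1.98.
10.3 − 1.98 = 8.32; 10.3 + 1.98 = 12.28.

[8.32, 12.28]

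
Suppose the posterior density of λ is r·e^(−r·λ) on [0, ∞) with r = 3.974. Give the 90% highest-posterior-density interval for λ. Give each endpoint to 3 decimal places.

[0.000, 0.579]

The exponential density is strictly decreasing on [0, ∞), so the HPD interval is anchored at 0: [0, q] with P(λ ≤ q) = 0.90.
q = −ln(1 − 0.90) / 3.974 = 2.3026 / 3.974 = 0.579.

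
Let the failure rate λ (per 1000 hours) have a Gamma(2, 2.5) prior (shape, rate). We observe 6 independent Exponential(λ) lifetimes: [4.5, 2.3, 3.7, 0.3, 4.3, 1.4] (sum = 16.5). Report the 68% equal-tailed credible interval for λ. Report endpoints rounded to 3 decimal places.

[0.276, 0.566]

Posterior: Gamma(2+6, 2.5+16.5) = Gamma(8, 19.0) (shape, rate).
Equal-tailed 68% interval: Gamma(8, 19.0) quantiles at 0.16 and 0.84.
Posterior mean ≈ 0.421, SD ≈ 0.149; a Normal approximation gives roughly [0.273, 0.569].
Exact: lower = 0.276; upper = 0.566.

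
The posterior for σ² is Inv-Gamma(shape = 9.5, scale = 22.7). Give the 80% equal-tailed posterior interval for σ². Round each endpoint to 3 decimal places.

Inverse-Gamma(9.5, 22.7) quantiles: F⁻¹(0.1) and F⁻¹(0.9).
Equivalently, 1/σ² ~ Gamma(9.5, rate = 22.7); invert its 0.9 and 0.1 quantiles.
Posterior mean ≈ 2.671, SD ≈ 0.975; a Normal approximation gives roughly [1.421, 3.920].
Exact: lower = 1.669; upper = 3.897.

[1.669, 3.897]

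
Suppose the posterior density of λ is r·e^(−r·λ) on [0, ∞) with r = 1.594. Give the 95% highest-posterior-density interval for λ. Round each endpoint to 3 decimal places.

The exponential density is strictly decreasing on [0, ∞), so the HPD interval is anchored at 0: [0, q] with P(λ ≤ q) = 0.95.
q = −ln(1 − 0.95) / 1.594 = 2.9957 / 1.594 = 1.879.

[0.000, 1.879]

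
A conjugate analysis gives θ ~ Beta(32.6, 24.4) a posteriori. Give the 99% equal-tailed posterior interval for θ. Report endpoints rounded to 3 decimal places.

[0.403, 0.732]

Posterior: Beta(32.6, 24.4).
Equal-tailed 99% interval: the 0.005 and 0.995 quantiles of Beta(32.6, 24.4).
Posterior mean ≈ 0.572, SD ≈ 0.065; a Normal approximation gives roughly [0.405, 0.739].
Exact: F⁻¹(0.005) = 0.403; F⁻¹(0.995) = 0.732.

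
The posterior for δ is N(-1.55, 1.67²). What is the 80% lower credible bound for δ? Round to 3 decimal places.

Need L with P(δ ≥ L) = 0.80: L = -1.55 − z_{0.2}·1.67.
z = 0.842; L = -1.55 − 0.842 × 1.67 = -2.956.

-2.956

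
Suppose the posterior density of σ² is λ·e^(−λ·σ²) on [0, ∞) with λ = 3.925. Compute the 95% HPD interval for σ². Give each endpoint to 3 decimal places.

The exponential density is strictly decreasing on [0, ∞), so the HPD interval is anchored at 0: [0, q] with P(σ² ≤ q) = 0.95.
q = −ln(1 − 0.95) / 3.925 = 2.9957 / 3.925 = 0.763.

[0.000, 0.763]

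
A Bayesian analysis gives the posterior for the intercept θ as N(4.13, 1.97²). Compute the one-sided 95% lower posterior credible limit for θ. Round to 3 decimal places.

Need L with P(θ ≥ L) = 0.95: L = 4.13 − z_{0.05}·1.97.
z = 1.645; L = 4.13 − 1.645 × 1.97 = 0.890.

0.890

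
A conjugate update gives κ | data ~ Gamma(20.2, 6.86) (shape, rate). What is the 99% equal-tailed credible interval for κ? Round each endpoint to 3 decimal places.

[1.530, 4.904]

Posterior: Gamma(shape 20.2, rate 6.86).
Equal-tailed 99% interval: Gamma(20.2, 6.86) quantiles at 0.005 and 0.995.
Posterior mean ≈ 2.945, SD ≈ 0.655; a Normal approximation gives roughly [1.257, 4.632].
Exact: lower = 1.530; upper = 4.904.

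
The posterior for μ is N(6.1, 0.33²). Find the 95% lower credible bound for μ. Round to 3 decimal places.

5.557

Need L with P(μ ≥ L) = 0.95: L = 6.1 − z_{0.05}·0.33.
z = 1.645; L = 6.1 − 1.645 × 0.33 = 5.557.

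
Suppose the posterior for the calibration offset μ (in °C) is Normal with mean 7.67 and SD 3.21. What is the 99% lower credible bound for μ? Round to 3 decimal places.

Need L with P(μ ≥ L) = 0.99: L = 7.67 − z_{0.01}·3.21.
z = 2.326; L = 7.67 − 2.326 × 3.21 = 0.202.

0.202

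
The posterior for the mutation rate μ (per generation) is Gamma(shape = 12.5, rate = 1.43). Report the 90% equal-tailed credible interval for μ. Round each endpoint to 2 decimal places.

Posterior: Gamma(shape 12.5, rate 1.43).
Equal-tailed 90% interval: Gamma(12.5, 1.43) quantiles at 0.05 and 0.95.
Posterior mean ≈ 8.74, SD ≈ 2.47; a Normal approximation gives roughly [4.67, 12.81].
Exact: lower = 5.11; upper = 13.17.

[5.11, 13.17]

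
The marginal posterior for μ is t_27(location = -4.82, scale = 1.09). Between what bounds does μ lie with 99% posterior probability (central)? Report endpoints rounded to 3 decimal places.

[-7.840, -1.800]

The t_27 distribution is symmetric; the 99% interval is -4.82 ± t·1.09 with t_{0.995,27} = 2.771.
Half-width: 2.771 × 1.09 = 3.020.
-4.82 − 3.020 = -7.840; -4.82 + 3.020 = -1.800.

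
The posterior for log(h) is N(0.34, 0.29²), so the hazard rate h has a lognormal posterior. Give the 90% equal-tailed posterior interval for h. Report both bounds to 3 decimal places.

[0.872, 2.264]

On the log scale the 90% interval is 0.34 ± 1.645 × 0.29 = [-0.1370, 0.8170].
Exponentiate: [e^-0.1370, e^0.8170] = [0.872, 2.264].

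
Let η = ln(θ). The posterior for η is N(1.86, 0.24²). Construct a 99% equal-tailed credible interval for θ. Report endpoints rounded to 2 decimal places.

[3.46, 11.92]

On the log scale the 99% interval is 1.86 ± 2.576 × 0.24 = [1.2418, 2.4782].
Exponentiate: [e^1.2418, e^2.4782] = [3.46, 11.92].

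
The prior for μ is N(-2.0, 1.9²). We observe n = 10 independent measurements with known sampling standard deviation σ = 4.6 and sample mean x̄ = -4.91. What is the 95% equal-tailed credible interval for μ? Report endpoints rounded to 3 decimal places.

[-6.098, -1.571]

Posterior precision = 1/1.9² + 10/4.6² = 0.2770 + 0.4726 = 0.7496, so posterior SD = 1.1550.
Posterior mean = (-2.0/1.9² + 10·-4.91/4.6²) / 0.7496 = -3.8346.
Interval: -3.8346 ± 1.960 × 1.1550 → [-6.098, -1.571].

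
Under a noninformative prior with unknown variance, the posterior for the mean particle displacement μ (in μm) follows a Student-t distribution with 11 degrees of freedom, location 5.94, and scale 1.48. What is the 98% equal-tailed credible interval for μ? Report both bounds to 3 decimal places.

The t_11 distribution is symmetric; the 98% interval is 5.94 ± t·1.48 with t_{0.99,11} = 2.718.
Half-width: 2.718 × 1.48 = 4.023.
5.94 − 4.023 = 1.917; 5.94 + 4.023 = 9.963.

[1.917, 9.963]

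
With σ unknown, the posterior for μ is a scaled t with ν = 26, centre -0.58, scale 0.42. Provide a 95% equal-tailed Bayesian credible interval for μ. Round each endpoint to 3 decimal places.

The t_26 distribution is symmetric; the 95% interval is -0.58 ± t·0.42 with t_{0.975,26} = 2.056.
Half-width: 2.056 × 0.42 = 0.863.
-0.58 − 0.863 = -1.443; -0.58 + 0.863 = 0.283.

[-1.443, 0.283]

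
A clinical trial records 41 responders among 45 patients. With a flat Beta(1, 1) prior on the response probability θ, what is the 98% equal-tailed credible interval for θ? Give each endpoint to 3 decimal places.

Posterior: Beta(1+41, 1+4) = Beta(42, 5).
Equal-tailed 98% interval: the 0.01 and 0.99 quantiles of Beta(42, 5).
Posterior mean ≈ 0.894, SD ≈ 0.045; a Normal approximation gives roughly [0.790, 0.997].
Exact: F⁻¹(0.01) = 0.768; F⁻¹(0.99) = 0.971.

[0.768, 0.971]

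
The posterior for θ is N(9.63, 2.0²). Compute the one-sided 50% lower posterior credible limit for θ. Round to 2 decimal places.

Need L with P(θ ≥ L) = 0.50: L = 9.63 − z_{0.5}·2.0.
z = 0.000; L = 9.63 − 0.000 × 2.0 = 9.63.

9.63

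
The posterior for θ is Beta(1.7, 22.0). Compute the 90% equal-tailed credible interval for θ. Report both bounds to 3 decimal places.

Posterior: Beta(1.7, 22.0).
Equal-tailed 90% interval: the 0.05 and 0.95 quantiles of Beta(1.7, 22.0).
Posterior mean ≈ 0.072, SD ≈ 0.052; a Normal approximation gives roughly [-0.014, 0.157].
Exact: F⁻¹(0.05) = 0.011; F⁻¹(0.95) = 0.173.

[0.011, 0.173]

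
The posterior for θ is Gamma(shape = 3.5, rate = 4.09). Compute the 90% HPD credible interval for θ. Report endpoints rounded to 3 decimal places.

The posterior is unimodal and skewed, so the HPD interval has equal density at both endpoints and is the shortest 90% interval.
Solving f(0.166) = f(1.521) with F(1.521) − F(0.166) = 0.90 gives [0.166, 1.521].
For comparison, the equal-tailed interval is [0.265, 1.720]; the HPD is narrower and shifted toward the mode.

[0.166, 1.521]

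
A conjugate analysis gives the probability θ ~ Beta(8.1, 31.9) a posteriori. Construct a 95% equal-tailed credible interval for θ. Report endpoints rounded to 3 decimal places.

[0.095, 0.338]

Posterior: Beta(8.1, 31.9).
Equal-tailed 95% interval: the 0.025 and 0.975 quantiles of Beta(8.1, 31.9).
Posterior mean ≈ 0.202, SD ≈ 0.063; a Normal approximation gives roughly [0.079, 0.326].
Exact: F⁻¹(0.025) = 0.095; F⁻¹(0.975) = 0.338.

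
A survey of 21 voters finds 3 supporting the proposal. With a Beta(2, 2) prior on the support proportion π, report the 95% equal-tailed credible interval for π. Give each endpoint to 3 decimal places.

[0.071, 0.374]

Posterior: Beta(2+3, 2+18) = Beta(5, 20).
Equal-tailed 95% interval: the 0.025 and 0.975 quantiles of Beta(5, 20).
Posterior mean ≈ 0.200, SD ≈ 0.078; a Normal approximation gives roughly [0.046, 0.354].
Exact: F⁻¹(0.025) = 0.071; F⁻¹(0.975) = 0.374.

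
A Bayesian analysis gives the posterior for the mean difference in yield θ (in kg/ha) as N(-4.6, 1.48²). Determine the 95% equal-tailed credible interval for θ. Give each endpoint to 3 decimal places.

[-7.501, -1.699]

The posterior is symmetric, so the 95% equal-tailed interval is θ = -4.6 ± z·1.48 with z = 1.960.
Half-width: 1.960 × 1.48 = 2.901.
-4.6 − 2.901 = -7.501; -4.6 + 2.901 = -1.699.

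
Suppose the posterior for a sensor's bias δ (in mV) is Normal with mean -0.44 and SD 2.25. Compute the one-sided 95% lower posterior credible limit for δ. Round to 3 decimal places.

-4.141

Need L with P(δ ≥ L) = 0.95: L = -0.44 − z_{0.05}·2.25.
z = 1.645; L = -0.44 − 1.645 × 2.25 = -4.141.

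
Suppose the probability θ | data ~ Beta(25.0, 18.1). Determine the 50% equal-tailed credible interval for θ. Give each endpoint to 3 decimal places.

[0.530, 0.632]

Posterior: Beta(25.0, 18.1).
Equal-tailed 50% interval: the 0.25 and 0.75 quantiles of Beta(25.0, 18.1).
Posterior mean ≈ 0.580, SD ≈ 0.074; a Normal approximation gives roughly [0.530, 0.630].
Exact: F⁻¹(0.25) = 0.530; F⁻¹(0.75) = 0.632.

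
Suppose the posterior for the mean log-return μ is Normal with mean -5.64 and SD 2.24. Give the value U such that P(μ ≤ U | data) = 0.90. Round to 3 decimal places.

-2.769

Need U with P(μ ≤ U) = 0.90: U = -5.64 + z_{0.1}·2.24.
z = 1.282; U = -5.64 + 1.282 × 2.24 = -2.769.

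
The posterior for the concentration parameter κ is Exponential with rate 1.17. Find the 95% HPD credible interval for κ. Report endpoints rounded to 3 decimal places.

[0.000, 2.560]

The exponential density is strictly decreasing on [0, ∞), so the HPD interval is anchored at 0: [0, q] with P(κ ≤ q) = 0.95.
q = −ln(1 − 0.95) / 1.17 = 2.9957 / 1.17 = 2.560.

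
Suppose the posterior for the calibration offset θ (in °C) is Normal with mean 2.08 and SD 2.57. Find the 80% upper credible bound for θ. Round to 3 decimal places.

4.243

Need U with P(θ ≤ U) = 0.80: U = 2.08 + z_{0.2}·2.57.
z = 0.842; U = 2.08 + 0.842 × 2.57 = 4.243.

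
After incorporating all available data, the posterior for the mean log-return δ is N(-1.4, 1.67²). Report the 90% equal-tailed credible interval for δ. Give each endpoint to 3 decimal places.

The posterior is symmetric, so the 90% equal-tailed interval is δ = -1.4 ± z·1.67 with z = 1.645.
Half-width: 1.645 × 1.67 = 2.747.
-1.4 − 2.747 = -4.147; -1.4 + 2.747 = 1.347.

[-4.147, 1.347]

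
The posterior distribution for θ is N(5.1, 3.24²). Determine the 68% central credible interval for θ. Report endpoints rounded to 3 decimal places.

The posterior is symmetric, so the 68% equal-tailed interval is θ = 5.1 ± z·3.24 with z = 0.994.
Half-width: 0.994 × 3.24 = 3.222.
5.1 − 3.222 = 1.878; 5.1 + 3.222 = 8.322.

[1.878, 8.322]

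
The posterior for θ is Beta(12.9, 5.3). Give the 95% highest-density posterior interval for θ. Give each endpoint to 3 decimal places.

[0.505, 0.900]

The posterior is unimodal and skewed, so the HPD interval has equal density at both endpoints and is the shortest 95% interval.
Solving f(0.505) = f(0.900) with F(0.900) − F(0.505) = 0.95 gives [0.505, 0.900].
For comparison, the equal-tailed interval is [0.487, 0.887]; the HPD is narrower and shifted toward the mode.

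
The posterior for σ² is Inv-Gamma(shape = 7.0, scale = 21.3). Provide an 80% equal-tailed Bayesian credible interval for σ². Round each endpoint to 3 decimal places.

Inverse-Gamma(7.0, 21.3) quantiles: F⁻¹(0.1) and F⁻¹(0.9).
Equivalently, 1/σ² ~ Gamma(7.0, rate = 21.3); invert its 0.9 and 0.1 quantiles.
Posterior mean ≈ 3.550, SD ≈ 1.588; a Normal approximation gives roughly [1.515, 5.585].
Exact: lower = 2.022; upper = 5.469.

[2.022, 5.469]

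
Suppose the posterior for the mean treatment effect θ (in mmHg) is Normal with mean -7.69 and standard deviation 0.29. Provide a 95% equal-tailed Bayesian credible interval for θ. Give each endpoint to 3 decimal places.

The posterior is symmetric, so the 95% equal-tailed interval is θ = -7.69 ± z·0.29 with z = 1.960.
Half-width: 1.960 × 0.29 = 0.568.
-7.69 − 0.568 = -8.258; -7.69 + 0.568 = -7.122.

[-8.258, -7.122]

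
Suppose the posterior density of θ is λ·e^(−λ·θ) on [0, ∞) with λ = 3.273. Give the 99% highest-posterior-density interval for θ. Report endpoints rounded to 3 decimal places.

[0.000, 1.407]

The exponential density is strictly decreasing on [0, ∞), so the HPD interval is anchored at 0: [0, q] with P(θ ≤ q) = 0.99.
q = −ln(1 − 0.99) / 3.273 = 4.6052 / 3.273 = 1.407.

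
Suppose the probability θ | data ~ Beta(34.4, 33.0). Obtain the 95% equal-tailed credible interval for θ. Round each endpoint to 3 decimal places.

Posterior: Beta(34.4, 33.0).
Equal-tailed 95% interval: the 0.025 and 0.975 quantiles of Beta(34.4, 33.0).
Posterior mean ≈ 0.510, SD ≈ 0.060; a Normal approximation gives roughly [0.392, 0.629].
Exact: F⁻¹(0.025) = 0.392; F⁻¹(0.975) = 0.628.

[0.392, 0.628]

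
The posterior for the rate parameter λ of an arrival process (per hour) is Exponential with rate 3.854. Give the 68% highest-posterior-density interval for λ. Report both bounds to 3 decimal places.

[0.000, 0.296]

The exponential density is strictly decreasing on [0, ∞), so the HPD interval is anchored at 0: [0, q] with P(λ ≤ q) = 0.68.
q = −ln(1 − 0.68) / 3.854 = 1.1394 / 3.854 = 0.296.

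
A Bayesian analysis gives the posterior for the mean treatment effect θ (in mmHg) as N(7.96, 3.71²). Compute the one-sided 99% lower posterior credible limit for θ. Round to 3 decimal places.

Need L with P(θ ≥ L) = 0.99: L = 7.96 − z_{0.01}·3.71.
z = 2.326; L = 7.96 − 2.326 × 3.71 = -0.671.

-0.671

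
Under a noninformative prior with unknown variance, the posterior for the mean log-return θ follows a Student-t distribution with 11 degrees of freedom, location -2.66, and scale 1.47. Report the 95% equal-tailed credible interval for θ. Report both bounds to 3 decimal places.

The t_11 distribution is symmetric; the 95% interval is -2.66 ± t·1.47 with t_{0.975,11} = 2.201.
Half-width: 2.201 × 1.47 = 3.235.
-2.66 − 3.235 = -5.895; -2.66 + 3.235 = 0.575.

[-5.895, 0.575]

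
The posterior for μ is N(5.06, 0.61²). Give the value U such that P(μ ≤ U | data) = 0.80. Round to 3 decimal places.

5.573

Need U with P(μ ≤ U) = 0.80: U = 5.06 + z_{0.2}·0.61.
z = 0.842; U = 5.06 + 0.842 × 0.61 = 5.573.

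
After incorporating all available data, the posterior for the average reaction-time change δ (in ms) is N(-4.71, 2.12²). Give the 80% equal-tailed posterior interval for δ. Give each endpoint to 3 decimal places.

The posterior is symmetric, so the 80% equal-tailed interval is δ = -4.71 ± z·2.12 with z = 1.282.
Half-width: 1.282 × 2.12 = 2.717.
-4.71 − 2.717 = -7.427; -4.71 + 2.717 = -1.993.

[-7.427, -1.993]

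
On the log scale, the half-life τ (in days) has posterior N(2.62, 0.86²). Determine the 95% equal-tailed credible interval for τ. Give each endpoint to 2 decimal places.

On the log scale the 95% interval is 2.62 ± 1.960 × 0.86 = [0.9344, 4.3056].
Exponentiate: [e^0.9344, e^4.3056] = [2.55, 74.11].

[2.55, 74.11]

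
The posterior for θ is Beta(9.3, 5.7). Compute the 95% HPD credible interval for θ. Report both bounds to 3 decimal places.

The posterior is unimodal and skewed, so the HPD interval has equal density at both endpoints and is the shortest 95% interval.
Solving f(0.383) = f(0.849) with F(0.849) − F(0.383) = 0.95 gives [0.383, 0.849].
For comparison, the equal-tailed interval is [0.371, 0.839]; the HPD is narrower and shifted toward the mode.

[0.383, 0.849]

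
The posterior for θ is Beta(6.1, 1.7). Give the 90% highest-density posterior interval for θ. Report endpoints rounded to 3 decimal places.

[0.581, 0.992]

The posterior is unimodal and skewed, so the HPD interval has equal density at both endpoints and is the shortest 90% interval.
Solving f(0.581) = f(0.992) with F(0.992) − F(0.581) = 0.90 gives [0.581, 0.992].
For comparison, the equal-tailed interval is [0.516, 0.963]; the HPD is narrower and shifted toward the mode.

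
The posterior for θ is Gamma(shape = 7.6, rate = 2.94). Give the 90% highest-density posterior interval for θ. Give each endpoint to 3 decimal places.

[1.086, 4.030]

The posterior is unimodal and skewed, so the HPD interval has equal density at both endpoints and is the shortest 90% interval.
Solving f(1.086) = f(4.030) with F(4.030) − F(1.086) = 0.90 gives [1.086, 4.030].
For comparison, the equal-tailed interval is [1.259, 4.295]; the HPD is narrower and shifted toward the mode.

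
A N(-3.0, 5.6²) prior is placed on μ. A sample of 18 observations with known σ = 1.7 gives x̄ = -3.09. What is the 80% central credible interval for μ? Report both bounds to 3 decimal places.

Posterior precision = 1/5.6² + 18/1.7² = 0.0319 + 6.2284 = 6.2603, so posterior SD = 0.3997.
Posterior mean = (-3.0/5.6² + 18·-3.09/1.7²) / 6.2603 = -3.0895.
Interval: -3.0895 ± 1.282 × 0.3997 → [-3.602, -2.577].

[-3.602, -2.577]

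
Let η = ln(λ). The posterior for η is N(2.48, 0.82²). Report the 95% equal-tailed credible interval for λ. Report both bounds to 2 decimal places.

On the log scale the 95% interval is 2.48 ± 1.960 × 0.82 = [0.8728, 4.0872].
Exponentiate: [e^0.8728, e^4.0872] = [2.39, 59.57].

[2.39, 59.57]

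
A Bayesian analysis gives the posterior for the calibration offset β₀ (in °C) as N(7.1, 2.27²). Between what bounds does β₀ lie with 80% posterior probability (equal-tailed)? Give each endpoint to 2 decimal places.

[4.19, 10.01]

The posterior is symmetric, so the 80% equal-tailed interval is β₀ = 7.1 ± z·2.27 with z = 1.282.
Half-width: 1.282 × 2.27 = 2.91.
7.1 − 2.91 = 4.19; 7.1 + 2.91 = 10.01.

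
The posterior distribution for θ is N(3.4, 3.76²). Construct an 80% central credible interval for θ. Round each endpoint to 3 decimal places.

[-1.419, 8.219]

The posterior is symmetric, so the 80% equal-tailed interval is θ = 3.4 ± z·3.76 with z = 1.282.
Half-width: 1.282 × 3.76 = 4.819.
3.4 − 4.819 = -1.419; 3.4 + 4.819 = 8.219.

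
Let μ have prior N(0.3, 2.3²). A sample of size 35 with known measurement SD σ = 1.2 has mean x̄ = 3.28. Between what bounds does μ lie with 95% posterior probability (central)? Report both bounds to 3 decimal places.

[2.861, 3.653]

Posterior precision = 1/2.3² + 35/1.2² = 0.1890 + 24.3056 = 24.4946, so posterior SD = 0.2021.
Posterior mean = (0.3/2.3² + 35·3.28/1.2²) / 24.4946 = 3.2570.
Interval: 3.2570 ± 1.960 × 0.2021 → [2.861, 3.653].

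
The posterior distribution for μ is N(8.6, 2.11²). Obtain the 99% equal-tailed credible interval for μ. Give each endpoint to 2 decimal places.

The posterior is symmetric, so the 99% equal-tailed interval is μ = 8.6 ± z·2.11 with z = 2.576.
Half-width: 2.576 × 2.11 = 5.43.
8.6 − 5.43 = 3.17; 8.6 + 5.43 = 14.03.

[3.17, 14.03]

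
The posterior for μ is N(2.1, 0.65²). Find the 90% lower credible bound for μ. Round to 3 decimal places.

1.267

Need L with P(μ ≥ L) = 0.90: L = 2.1 − z_{0.1}·0.65.
z = 1.282; L = 2.1 − 1.282 × 0.65 = 1.267.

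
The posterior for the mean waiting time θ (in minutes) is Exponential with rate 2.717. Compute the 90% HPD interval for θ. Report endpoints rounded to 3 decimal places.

[0.000, 0.847]

The exponential density is strictly decreasing on [0, ∞), so the HPD interval is anchored at 0: [0, q] with P(θ ≤ q) = 0.90.
q = −ln(1 − 0.90) / 2.717 = 2.3026 / 2.717 = 0.847.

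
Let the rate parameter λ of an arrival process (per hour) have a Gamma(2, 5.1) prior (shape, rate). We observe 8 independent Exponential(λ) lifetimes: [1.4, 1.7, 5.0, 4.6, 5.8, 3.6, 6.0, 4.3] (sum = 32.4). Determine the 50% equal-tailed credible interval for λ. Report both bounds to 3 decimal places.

Posterior: Gamma(2+8, 5.1+32.4) = Gamma(10, 37.5) (shape, rate).
Equal-tailed 50% interval: Gamma(10, 37.5) quantiles at 0.25 and 0.75.
Posterior mean ≈ 0.267, SD ≈ 0.084; a Normal approximation gives roughly [0.210, 0.324].
Exact: lower = 0.206; upper = 0.318.

[0.206, 0.318]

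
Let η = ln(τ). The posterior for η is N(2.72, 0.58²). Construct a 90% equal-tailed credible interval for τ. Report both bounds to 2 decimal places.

On the log scale the 90% interval is 2.72 ± 1.645 × 0.58 = [1.7660, 3.6740].
Exponentiate: [e^1.7660, e^3.6740] = [5.85, 39.41].

[5.85, 39.41]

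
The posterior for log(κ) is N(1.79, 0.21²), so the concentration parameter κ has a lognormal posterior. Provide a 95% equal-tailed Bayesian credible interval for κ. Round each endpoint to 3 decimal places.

[3.969, 9.039]

On the log scale the 95% interval is 1.79 ± 1.960 × 0.21 = [1.3784, 2.2016].
Exponentiate: [e^1.3784, e^2.2016] = [3.969, 9.039].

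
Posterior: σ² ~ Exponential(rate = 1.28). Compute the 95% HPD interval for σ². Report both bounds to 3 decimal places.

[0.000, 2.340]

The exponential density is strictly decreasing on [0, ∞), so the HPD interval is anchored at 0: [0, q] with P(σ² ≤ q) = 0.95.
q = −ln(1 − 0.95) / 1.28 = 2.9957 / 1.28 = 2.340.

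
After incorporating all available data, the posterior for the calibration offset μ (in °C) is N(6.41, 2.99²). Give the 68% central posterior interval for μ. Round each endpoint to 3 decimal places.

The posterior is symmetric, so the 68% equal-tailed interval is μ = 6.41 ± z·2.99 with z = 0.994.
Half-width: 0.994 × 2.99 = 2.973.
6.41 − 2.973 = 3.437; 6.41 + 2.973 = 9.383.

[3.437, 9.383]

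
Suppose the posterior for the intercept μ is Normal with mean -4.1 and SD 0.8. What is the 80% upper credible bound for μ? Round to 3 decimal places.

-3.427

Need U with P(μ ≤ U) = 0.80: U = -4.1 + z_{0.2}·0.8.
z = 0.842; U = -4.1 + 0.842 × 0.8 = -3.427.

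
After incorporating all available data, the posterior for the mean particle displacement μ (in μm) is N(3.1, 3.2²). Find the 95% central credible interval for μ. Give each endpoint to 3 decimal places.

The posterior is symmetric, so the 95% equal-tailed interval is μ = 3.1 ± z·3.2 with z = 1.960.
Half-width: 1.960 × 3.2 = 6.272.
3.1 − 6.272 = -3.172; 3.1 + 6.272 = 9.372.

[-3.172, 9.372]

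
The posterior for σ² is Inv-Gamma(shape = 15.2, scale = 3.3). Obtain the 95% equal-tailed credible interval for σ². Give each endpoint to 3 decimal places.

Inverse-Gamma(15.2, 3.3) quantiles: F⁻¹(0.025) and F⁻¹(0.975).
Equivalently, 1/σ² ~ Gamma(15.2, rate = 3.3); invert its 0.975 and 0.025 quantiles.
Posterior mean ≈ 0.232, SD ≈ 0.064; a Normal approximation gives roughly [0.107, 0.358].
Exact: lower = 0.139; upper = 0.386.

[0.139, 0.386]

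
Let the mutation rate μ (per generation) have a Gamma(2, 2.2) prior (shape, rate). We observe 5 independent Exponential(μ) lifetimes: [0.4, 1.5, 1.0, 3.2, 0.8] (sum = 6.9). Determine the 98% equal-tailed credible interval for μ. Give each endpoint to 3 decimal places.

[0.256, 1.601]

Posterior: Gamma(2+5, 2.2+6.9) = Gamma(7, 9.1) (shape, rate).
Equal-tailed 98% interval: Gamma(7, 9.1) quantiles at 0.01 and 0.99.
Posterior mean ≈ 0.769, SD ≈ 0.291; a Normal approximation gives roughly [0.093, 1.446].
Exact: lower = 0.256; upper = 1.601.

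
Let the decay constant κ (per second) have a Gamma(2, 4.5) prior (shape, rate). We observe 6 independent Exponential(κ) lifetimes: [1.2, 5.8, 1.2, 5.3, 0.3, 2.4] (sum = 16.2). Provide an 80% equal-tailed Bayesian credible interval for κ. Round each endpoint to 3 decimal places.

Posterior: Gamma(2+6, 4.5+16.2) = Gamma(8, 20.7) (shape, rate).
Equal-tailed 80% interval: Gamma(8, 20.7) quantiles at 0.1 and 0.9.
Posterior mean ≈ 0.386, SD ≈ 0.137; a Normal approximation gives roughly [0.211, 0.562].
Exact: lower = 0.225; upper = 0.569.

[0.225, 0.569]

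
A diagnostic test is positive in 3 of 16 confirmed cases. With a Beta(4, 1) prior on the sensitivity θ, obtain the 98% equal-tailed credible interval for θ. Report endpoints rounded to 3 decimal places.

Posterior: Beta(4+3, 1+13) = Beta(7, 14).
Equal-tailed 98% interval: the 0.01 and 0.99 quantiles of Beta(7, 14).
Posterior mean ≈ 0.333, SD ≈ 0.101; a Normal approximation gives roughly [0.100, 0.567].
Exact: F⁻¹(0.01) = 0.129; F⁻¹(0.99) = 0.583.

[0.129, 0.583]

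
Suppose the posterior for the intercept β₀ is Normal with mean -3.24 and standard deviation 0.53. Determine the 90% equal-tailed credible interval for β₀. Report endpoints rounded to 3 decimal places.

The posterior is symmetric, so the 90% equal-tailed interval is β₀ = -3.24 ± z·0.53 with z = 1.645.
Half-width: 1.645 × 0.53 = 0.872.
-3.24 − 0.872 = -4.112; -3.24 + 0.872 = -2.368.

[-4.112, -2.368]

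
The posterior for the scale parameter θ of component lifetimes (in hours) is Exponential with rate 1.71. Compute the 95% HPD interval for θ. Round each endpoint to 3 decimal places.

[0.000, 1.752]

The exponential density is strictly decreasing on [0, ∞), so the HPD interval is anchored at 0: [0, q] with P(θ ≤ q) = 0.95.
q = −ln(1 − 0.95) / 1.71 = 2.9957 / 1.71 = 1.752.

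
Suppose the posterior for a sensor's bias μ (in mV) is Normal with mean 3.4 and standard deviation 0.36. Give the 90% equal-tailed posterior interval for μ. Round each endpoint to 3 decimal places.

The posterior is symmetric, so the 90% equal-tailed interval is μ = 3.4 ± z·0.36 with z = 1.645.
Half-width: 1.645 × 0.36 = 0.592.
3.4 − 0.592 = 2.808; 3.4 + 0.592 = 3.992.

[2.808, 3.992]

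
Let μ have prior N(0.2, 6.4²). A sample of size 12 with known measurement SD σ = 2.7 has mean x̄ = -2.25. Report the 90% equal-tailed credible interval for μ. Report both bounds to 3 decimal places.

[-3.487, -0.942]

Posterior precision = 1/6.4² + 12/2.7² = 0.0244 + 1.6461 = 1.6705, so posterior SD = 0.7737.
Posterior mean = (0.2/6.4² + 12·-2.25/2.7²) / 1.6705 = -2.2142.
Interval: -2.2142 ± 1.645 × 0.7737 → [-3.487, -0.942].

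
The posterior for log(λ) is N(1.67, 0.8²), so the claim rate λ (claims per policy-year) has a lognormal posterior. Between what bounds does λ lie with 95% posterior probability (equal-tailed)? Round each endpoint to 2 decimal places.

[1.11, 25.48]

On the log scale the 95% interval is 1.67 ± 1.960 × 0.8 = [0.1020, 3.2380].
Exponentiate: [e^0.1020, e^3.2380] = [1.11, 25.48].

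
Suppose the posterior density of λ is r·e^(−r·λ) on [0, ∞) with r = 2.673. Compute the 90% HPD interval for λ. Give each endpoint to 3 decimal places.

The exponential density is strictly decreasing on [0, ∞), so the HPD interval is anchored at 0: [0, q] with P(λ ≤ q) = 0.90.
q = −ln(1 − 0.90) / 2.673 = 2.3026 / 2.673 = 0.861.

[0.000, 0.861]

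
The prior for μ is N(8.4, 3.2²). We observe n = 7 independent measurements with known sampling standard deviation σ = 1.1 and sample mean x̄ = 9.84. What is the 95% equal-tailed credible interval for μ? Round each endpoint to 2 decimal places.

Posterior precision = 1/3.2² + 7/1.1² = 0.0977 + 5.7851 = 5.8828, so posterior SD = 0.4123.
Posterior mean = (8.4/3.2² + 7·9.84/1.1²) / 5.8828 = 9.8161.
Interval: 9.8161 ± 1.960 × 0.4123 → [9.01, 10.62].

[9.01, 10.62]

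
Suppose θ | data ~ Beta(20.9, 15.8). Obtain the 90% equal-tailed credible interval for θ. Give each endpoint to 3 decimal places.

[0.434, 0.700]

Posterior: Beta(20.9, 15.8).
Equal-tailed 90% interval: the 0.05 and 0.95 quantiles of Beta(20.9, 15.8).
Posterior mean ≈ 0.569, SD ≈ 0.081; a Normal approximation gives roughly [0.437, 0.702].
Exact: F⁻¹(0.05) = 0.434; F⁻¹(0.95) = 0.700.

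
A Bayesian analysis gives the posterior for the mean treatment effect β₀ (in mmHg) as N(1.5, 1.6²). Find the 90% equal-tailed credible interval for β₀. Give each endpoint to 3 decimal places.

[-1.132, 4.132]

The posterior is symmetric, so the 90% equal-tailed interval is β₀ = 1.5 ± z·1.6 with z = 1.645.
Half-width: 1.645 × 1.6 = 2.632.
1.5 − 2.632 = -1.132; 1.5 + 2.632 = 4.132.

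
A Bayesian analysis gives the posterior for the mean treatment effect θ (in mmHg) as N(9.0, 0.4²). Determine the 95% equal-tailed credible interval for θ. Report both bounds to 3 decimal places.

The posterior is symmetric, so the 95% equal-tailed interval is θ = 9.0 ± z·0.4 with z = 1.960.
Half-width: 1.960 × 0.4 = 0.784.
9.0 − 0.784 = 8.216; 9.0 + 0.784 = 9.784.

[8.216, 9.784]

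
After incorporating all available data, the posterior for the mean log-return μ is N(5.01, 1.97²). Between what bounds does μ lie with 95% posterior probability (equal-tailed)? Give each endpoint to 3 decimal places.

[1.149, 8.871]

The posterior is symmetric, so the 95% equal-tailed interval is μ = 5.01 ± z·1.97 with z = 1.960.
Half-width: 1.960 × 1.97 = 3.861.
5.01 − 3.861 = 1.149; 5.01 + 3.861 = 8.871.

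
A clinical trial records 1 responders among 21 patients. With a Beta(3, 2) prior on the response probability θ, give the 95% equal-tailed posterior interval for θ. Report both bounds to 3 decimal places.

[0.045, 0.312]

Posterior: Beta(3+1, 2+20) = Beta(4, 22).
Equal-tailed 95% interval: the 0.025 and 0.975 quantiles of Beta(4, 22).
Posterior mean ≈ 0.154, SD ≈ 0.069; a Normal approximation gives roughly [0.018, 0.290].
Exact: F⁻¹(0.025) = 0.045; F⁻¹(0.975) = 0.312.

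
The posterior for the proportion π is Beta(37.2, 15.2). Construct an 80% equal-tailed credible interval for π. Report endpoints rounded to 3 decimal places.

Posterior: Beta(37.2, 15.2).
Equal-tailed 80% interval: the 0.1 and 0.9 quantiles of Beta(37.2, 15.2).
Posterior mean ≈ 0.710, SD ≈ 0.062; a Normal approximation gives roughly [0.630, 0.790].
Exact: F⁻¹(0.1) = 0.628; F⁻¹(0.9) = 0.788.

[0.628, 0.788]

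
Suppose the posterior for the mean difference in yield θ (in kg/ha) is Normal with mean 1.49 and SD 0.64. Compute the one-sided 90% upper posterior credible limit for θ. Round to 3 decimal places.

Need U with P(θ ≤ U) = 0.90: U = 1.49 + z_{0.1}·0.64.
z = 1.282; U = 1.49 + 1.282 × 0.64 = 2.310.

2.310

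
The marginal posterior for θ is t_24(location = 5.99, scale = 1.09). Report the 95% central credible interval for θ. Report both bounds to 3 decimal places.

The t_24 distribution is symmetric; the 95% interval is 5.99 ± t·1.09 with t_{0.975,24} = 2.064.
Half-width: 2.064 × 1.09 = 2.250.
5.99 − 2.250 = 3.740; 5.99 + 2.250 = 8.240.

[3.740, 8.240]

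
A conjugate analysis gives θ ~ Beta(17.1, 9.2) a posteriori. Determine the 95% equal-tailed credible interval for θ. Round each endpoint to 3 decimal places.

Posterior: Beta(17.1, 9.2).
Equal-tailed 95% interval: the 0.025 and 0.975 quantiles of Beta(17.1, 9.2).
Posterior mean ≈ 0.650, SD ≈ 0.091; a Normal approximation gives roughly [0.471, 0.829].
Exact: F⁻¹(0.025) = 0.462; F⁻¹(0.975) = 0.817.

[0.462, 0.817]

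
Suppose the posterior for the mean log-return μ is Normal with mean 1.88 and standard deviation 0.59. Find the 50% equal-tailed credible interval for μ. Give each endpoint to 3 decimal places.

[1.482, 2.278]

The posterior is symmetric, so the 50% equal-tailed interval is μ = 1.88 ± z·0.59 with z = 0.674.
Half-width: 0.674 × 0.59 = 0.398.
1.88 − 0.398 = 1.482; 1.88 + 0.398 = 2.278.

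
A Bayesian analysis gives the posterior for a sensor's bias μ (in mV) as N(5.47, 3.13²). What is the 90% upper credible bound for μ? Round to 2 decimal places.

Need U with P(μ ≤ U) = 0.90: U = 5.47 + z_{0.1}·3.13.
z = 1.282; U = 5.47 + 1.282 × 3.13 = 9.48.

9.48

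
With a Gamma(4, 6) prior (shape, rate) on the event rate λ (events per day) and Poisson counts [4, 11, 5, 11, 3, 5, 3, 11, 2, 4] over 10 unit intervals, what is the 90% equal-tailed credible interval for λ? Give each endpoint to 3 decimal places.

Posterior: Gamma(4+59, 6+10) = Gamma(63, 16) (shape, rate).
Equal-tailed 90% interval: Gamma(63, 16) quantiles at 0.05 and 0.95.
Posterior mean ≈ 3.938, SD ≈ 0.496; a Normal approximation gives roughly [3.122, 4.753].
Exact: lower = 3.159; upper = 4.787.

[3.159, 4.787]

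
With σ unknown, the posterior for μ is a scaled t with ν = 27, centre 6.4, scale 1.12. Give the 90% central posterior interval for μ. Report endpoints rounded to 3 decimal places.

[4.492, 8.308]

The t_27 distribution is symmetric; the 90% interval is 6.4 ± t·1.12 with t_{0.95,27} = 1.703.
Half-width: 1.703 × 1.12 = 1.908.
6.4 − 1.908 = 4.492; 6.4 + 1.908 = 8.308.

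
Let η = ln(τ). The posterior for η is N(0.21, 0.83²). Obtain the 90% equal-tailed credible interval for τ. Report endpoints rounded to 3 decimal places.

On the log scale the 90% interval is 0.21 ± 1.645 × 0.83 = [-1.1552, 1.5752].
Exponentiate: [e^-1.1552, e^1.5752] = [0.315, 4.832].

[0.315, 4.832]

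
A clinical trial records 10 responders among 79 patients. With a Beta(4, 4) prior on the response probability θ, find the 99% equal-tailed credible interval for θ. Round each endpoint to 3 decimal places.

[0.076, 0.275]

Posterior: Beta(4+10, 4+69) = Beta(14, 73).
Equal-tailed 99% interval: the 0.005 and 0.995 quantiles of Beta(14, 73).
Posterior mean ≈ 0.161, SD ≈ 0.039; a Normal approximation gives roughly [0.060, 0.262].
Exact: F⁻¹(0.005) = 0.076; F⁻¹(0.995) = 0.275.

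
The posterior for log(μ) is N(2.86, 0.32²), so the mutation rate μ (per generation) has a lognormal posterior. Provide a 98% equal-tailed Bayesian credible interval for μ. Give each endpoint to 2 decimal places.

On the log scale the 98% interval is 2.86 ± 2.326 × 0.32 = [2.1156, 3.6044].
Exponentiate: [e^2.1156, e^3.6044] = [8.29, 36.76].

[8.29, 36.76]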